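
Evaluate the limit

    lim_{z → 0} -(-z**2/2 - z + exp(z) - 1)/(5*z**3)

-1/30

Direct substitution gives 0/0.
Apply L'Hôpital: lim (-z + e^(z) - 1)/(-15*z^2), still 0/0.
Apply L'Hôpital: lim (e^(z) - 1)/(-30*z), still 0/0.
After 3 applications of L'Hôpital's rule the quotient is (e^(z))/(-30); substituting z = 0 gives -1/30.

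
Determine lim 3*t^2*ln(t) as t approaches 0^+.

This is a 0·(−∞) form. Rewrite as 3·ln(t) / t^(−2) and apply L'Hôpital:
the derivative quotient is 3·(1/t) / (−2·t^(−3)) = (-3/2)·t^2 → 0.

0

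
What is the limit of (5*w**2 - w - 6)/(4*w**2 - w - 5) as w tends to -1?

11/9

Since w = -1 makes numerator and denominator zero, (w + 1) divides both.
Cancelling it gives (5*w - 6)/(4*w - 5); now plug in w = -1 to get 11/9.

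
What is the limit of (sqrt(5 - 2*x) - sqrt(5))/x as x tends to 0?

-√(5)/5

A 0/0 form; rationalise with √(5 - 2x) + √5. This collapses the numerator to -2x, leaving -2/(√(5 - 2x) + √5) → -2/(2√5) = -√(5)/5.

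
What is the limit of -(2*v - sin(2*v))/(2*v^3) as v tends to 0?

-2/3

Direct substitution gives 0/0.
Apply L'Hôpital: lim (2 - 2*cos(2*v))/(-6*v^2), still 0/0.
Apply L'Hôpital: lim (4*sin(2*v))/(-12*v), still 0/0.
After 3 applications of L'Hôpital's rule the quotient is (8*cos(2*v))/(-12); substituting v = 0 gives -2/3.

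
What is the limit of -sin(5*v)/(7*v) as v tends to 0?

-5/7

Substitution gives 0/0.
Write it as (5/(-7))·sin(5v)/(5v); since sin(u)/u → 1, the limit is -5/7.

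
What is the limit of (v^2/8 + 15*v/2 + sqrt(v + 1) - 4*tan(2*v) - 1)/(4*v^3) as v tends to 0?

Substitution gives 0/0; apply L'Hôpital's rule 3 times.
After differentiating numerator and denominator 3 times the quotient is (-128*tan(2*v)^2/cos(2*v)^2 - 64/cos(2*v)^4 + 3/(8*(v + 1)^(5/2)))/(24); at v = 0 this is -509/192.

-509/192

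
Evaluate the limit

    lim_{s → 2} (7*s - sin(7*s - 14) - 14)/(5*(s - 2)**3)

Direct substitution gives 0/0.
Apply L'Hôpital: lim (7 - 7*cos(7*s - 14))/(15*(s - 2)^2), still 0/0.
Apply L'Hôpital: lim (49*sin(7*s - 14))/(30*s - 60), still 0/0.
After 3 applications of L'Hôpital's rule the quotient is (343*cos(7*s - 14))/(30); substituting s = 2 gives 343/30.

343/30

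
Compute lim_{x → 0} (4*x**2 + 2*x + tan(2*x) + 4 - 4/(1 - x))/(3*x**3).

-4/9

Substitution gives 0/0; apply L'Hôpital's rule 3 times.
After differentiating numerator and denominator 3 times the quotient is (8*(2*(x - 1)^4*(3*tan(2*x)^2 + 1)/cos(2*x)^2 - 3)/(x - 1)^4)/(18); at x = 0 this is -4/9.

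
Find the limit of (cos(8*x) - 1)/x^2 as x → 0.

Direct substitution gives 0/0.
Apply L'Hôpital: lim (-8*sin(8*x))/(2*x), still 0/0.
After 2 applications of L'Hôpital's rule the quotient is (-64*cos(8*x))/(2); substituting x = 0 gives -32.

-32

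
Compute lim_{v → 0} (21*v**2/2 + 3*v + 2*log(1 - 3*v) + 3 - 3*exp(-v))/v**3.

-35/2

Substitution gives 0/0 (the numerator vanishes to order 3).
Expand each term to order v^3: the coefficient of v^3 in -3·e^(-v) is 1/2 and in 2·ln(1 - 3v) is -18.
Lower-order terms cancel with the polynomial part, so the numerator is (-35/2)·v^3 + o(v^3), and the limit is (-35/2)/(1) = -35/2.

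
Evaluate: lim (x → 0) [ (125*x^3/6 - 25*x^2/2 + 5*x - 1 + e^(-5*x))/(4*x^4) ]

Direct substitution gives 0/0.
Apply L'Hôpital: lim (125*x^2/2 - 25*x + 5 - 5*e^(-5*x))/(16*x^3), still 0/0.
Apply L'Hôpital: lim (125*x - 25 + 25*e^(-5*x))/(48*x^2), still 0/0.
Apply L'Hôpital: lim (125 - 125*e^(-5*x))/(96*x), still 0/0.
After 4 applications of L'Hôpital's rule the quotient is (625*e^(-5*x))/(96); substituting x = 0 gives 625/96.

625/96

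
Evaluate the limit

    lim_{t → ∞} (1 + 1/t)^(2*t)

e^(2)

Write it as [(1 + 1/t)^t]^(2) · (1 + 1/t)^(0). The bracketed term tends to e^(1) and the second factor to 1, so the limit is e^(2).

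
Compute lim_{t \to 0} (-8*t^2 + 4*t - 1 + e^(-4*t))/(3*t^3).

-32/9

Direct substitution gives 0/0.
Apply L'Hôpital: lim (-16*t + 4 - 4*e^(-4*t))/(9*t^2), still 0/0.
Apply L'Hôpital: lim (-16 + 16*e^(-4*t))/(18*t), still 0/0.
After 3 applications of L'Hôpital's rule the quotient is (-64*e^(-4*t))/(18); substituting t = 0 gives -32/9.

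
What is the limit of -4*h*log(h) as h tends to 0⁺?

0

This is a 0·(−∞) form. Rewrite as -4·ln(h) / h^(−1) and apply L'Hôpital:
the derivative quotient is -4·(1/h) / (−1·h^(−2)) = (4/1)·h^1 → 0.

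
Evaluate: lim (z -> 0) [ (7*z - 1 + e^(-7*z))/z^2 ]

Direct substitution gives 0/0.
Apply L'Hôpital: lim (7 - 7*e^(-7*z))/(2*z), still 0/0.
After 2 applications of L'Hôpital's rule the quotient is (49*e^(-7*z))/(2); substituting z = 0 gives 49/2.

49/2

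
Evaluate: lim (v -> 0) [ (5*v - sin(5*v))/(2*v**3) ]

125/12

Direct substitution gives 0/0.
Apply L'Hôpital: lim (5 - 5*cos(5*v))/(6*v^2), still 0/0.
Apply L'Hôpital: lim (25*sin(5*v))/(12*v), still 0/0.
After 3 applications of L'Hôpital's rule the quotient is (125*cos(5*v))/(12); substituting v = 0 gives 125/12.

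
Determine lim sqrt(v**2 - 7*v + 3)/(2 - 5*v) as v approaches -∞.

For large |v|, √(v^2 - 7*v + 3) ≈ √1·|v| and the denominator ≈ -5v.
Since v → −∞, |v| = −v, giving −√1/(-5) = 1/5.

1/5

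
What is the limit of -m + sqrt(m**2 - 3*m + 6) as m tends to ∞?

An ∞ − ∞ form. Rationalising with the conjugate, the difference becomes (-3m + 6) / (√(m^2 - 3*m + 6) + m).
For large m the denominator behaves like 2·m, so the quotient tends to -3/2 = -3/2.

-3/2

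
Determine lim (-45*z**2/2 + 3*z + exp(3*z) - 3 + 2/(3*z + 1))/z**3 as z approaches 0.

-99/2

Substitution gives 0/0; apply L'Hôpital's rule 3 times.
After differentiating numerator and denominator 3 times the quotient is (27*e^(3*z) - 324/(3*z + 1)^4)/(6); at z = 0 this is -99/2.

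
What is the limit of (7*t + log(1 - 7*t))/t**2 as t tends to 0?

-49/2

Direct substitution gives 0/0.
Apply L'Hôpital: lim (7 - 7/(1 - 7*t))/(2*t), still 0/0.
After 2 applications of L'Hôpital's rule the quotient is (-49/(1 - 7*t)^2)/(2); substituting t = 0 gives -49/2.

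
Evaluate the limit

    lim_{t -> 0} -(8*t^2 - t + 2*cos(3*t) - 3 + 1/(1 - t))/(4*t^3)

-1/4

Substitution gives 0/0; apply L'Hôpital's rule 3 times.
After differentiating numerator and denominator 3 times the quotient is (54*sin(3*t) + 6/(t - 1)^4)/(-24); at t = 0 this is -1/4.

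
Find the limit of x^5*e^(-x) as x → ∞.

Write as x^5/e^{1x}, an ∞/∞ form.
Exponential growth dominates any polynomial, so repeated L'Hôpital (or the standard result) gives 0.

0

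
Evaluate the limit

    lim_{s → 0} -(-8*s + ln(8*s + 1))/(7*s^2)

Direct substitution gives 0/0.
Apply L'Hôpital: lim (-8 + 8/(8*s + 1))/(-14*s), still 0/0.
After 2 applications of L'Hôpital's rule the quotient is (-64/(8*s + 1)^2)/(-14); substituting s = 0 gives 32/7.

32/7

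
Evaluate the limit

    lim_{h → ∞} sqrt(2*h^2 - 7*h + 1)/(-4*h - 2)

For large |h|, √(2*h^2 - 7*h + 1) ≈ √2·|h| and the denominator ≈ -4h.
Since h → +∞, |h| = h, giving √2/(-4) = -√(2)/4.

-√(2)/4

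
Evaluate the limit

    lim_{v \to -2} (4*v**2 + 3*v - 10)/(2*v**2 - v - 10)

At v = -2 both the top and bottom vanish — a removable singularity. Factoring out (v + 2) from each leaves (4*v - 5)/(2*v - 5), which at v = -2 equals 13/9.

13/9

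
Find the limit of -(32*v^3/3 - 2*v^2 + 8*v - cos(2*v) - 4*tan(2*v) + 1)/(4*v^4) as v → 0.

Substitution gives 0/0; apply L'Hôpital's rule 4 times.
After differentiating numerator and denominator 4 times the quotient is (-16*cos(2*v) - 1536*tan(2*v)^5 - 2560*tan(2*v)^3 - 1024*tan(2*v))/(-96); at v = 0 this is 1/6.

1/6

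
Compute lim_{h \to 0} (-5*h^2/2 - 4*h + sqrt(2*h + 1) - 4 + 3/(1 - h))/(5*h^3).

7/10

Substitution gives 0/0 (the numerator vanishes to order 3).
Expand each term to order h^3: the coefficient of h^3 in 3·1/(1 - h) is 3 and in √(1 + 2h) is 1/2.
Lower-order terms cancel with the polynomial part, so the numerator is (7/2)·h^3 + o(h^3), and the limit is (7/2)/(5) = 7/10.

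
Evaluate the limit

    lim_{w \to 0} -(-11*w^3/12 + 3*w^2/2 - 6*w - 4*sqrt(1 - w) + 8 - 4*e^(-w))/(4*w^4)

Substitution gives 0/0 (the numerator vanishes to order 4).
Expand each term to order w^4: the coefficient of w^4 in -4·e^(-w) is -1/6 and in -4·√(1 - w) is 5/32.
Lower-order terms cancel with the polynomial part, so the numerator is (-1/96)·w^4 + o(w^4), and the limit is (-1/96)/(-4) = 1/384.

1/384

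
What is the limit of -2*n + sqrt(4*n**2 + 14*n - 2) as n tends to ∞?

This has the form ∞ − ∞. Multiply and divide by the conjugate √(4*n^2 + 14*n - 2) + 2n.
That gives (14n - 2) / (√(4*n^2 + 14*n - 2) + 2n).
Divide numerator and denominator by n: the limit is 14/(2·2) = 7/2.

7/2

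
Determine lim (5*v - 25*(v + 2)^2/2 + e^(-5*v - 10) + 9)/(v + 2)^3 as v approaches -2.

Direct substitution gives 0/0.
Apply L'Hôpital: lim (-25*v - 5*e^(-5*v - 10) - 45)/(3*(v + 2)^2), still 0/0.
Apply L'Hôpital: lim (25*e^(-5*v - 10) - 25)/(6*v + 12), still 0/0.
After 3 applications of L'Hôpital's rule the quotient is (-125*e^(-5*v - 10))/(6); substituting v = -2 gives -125/6.

-125/6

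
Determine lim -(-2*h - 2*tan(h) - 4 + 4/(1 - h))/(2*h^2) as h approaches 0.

Substitution gives 0/0 (the numerator vanishes to order 2).
Expand each term to order h^2: the coefficient of h^2 in -2·tan(h) is 0 and in 4·1/(1 - h) is 4.
Lower-order terms cancel with the polynomial part, so the numerator is (4)·h^2 + o(h^2), and the limit is (4)/(-2) = -2.

-2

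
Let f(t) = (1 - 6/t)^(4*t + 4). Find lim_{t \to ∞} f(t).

e^(-24)

Let L be the limit and take ln: ln L = lim (4t + 4)·ln(1 - 6/t) = lim (4t + 4)·(-6/t + O(1/t²)) = -24.
Hence L = e^(-24).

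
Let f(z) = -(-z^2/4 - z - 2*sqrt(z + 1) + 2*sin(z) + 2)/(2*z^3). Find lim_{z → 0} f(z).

Substitution gives 0/0 (the numerator vanishes to order 3).
Expand each term to order z^3: the coefficient of z^3 in 2·sin(z) is -1/3 and in -2·√(1 + z) is -1/8.
Lower-order terms cancel with the polynomial part, so the numerator is (-11/24)·z^3 + o(z^3), and the limit is (-11/24)/(-2) = 11/48.

11/48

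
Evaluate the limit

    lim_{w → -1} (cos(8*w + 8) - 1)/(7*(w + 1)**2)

Direct substitution gives 0/0.
Apply L'Hôpital: lim (-8*sin(8*w + 8))/(14*w + 14), still 0/0.
After 2 applications of L'Hôpital's rule the quotient is (-64*cos(8*w + 8))/(14); substituting w = -1 gives -32/7.

-32/7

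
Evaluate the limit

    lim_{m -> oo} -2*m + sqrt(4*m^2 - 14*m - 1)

This has the form ∞ − ∞. Multiply and divide by the conjugate √(4*m^2 - 14*m - 1) + 2m.
That gives (-14m - 1) / (√(4*m^2 - 14*m - 1) + 2m).
Divide numerator and denominator by m: the limit is -14/(2·2) = -7/2.

-7/2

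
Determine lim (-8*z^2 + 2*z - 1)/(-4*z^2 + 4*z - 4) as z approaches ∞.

Numerator and denominator both have degree 2.
Dividing every term by z^2, all lower-order terms vanish and the limit is the ratio of leading coefficients, -8/(-4) = 2.

2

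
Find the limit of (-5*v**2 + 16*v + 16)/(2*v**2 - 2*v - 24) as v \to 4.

-12/7

At v = 4 both the top and bottom vanish — a removable singularity. Factoring out (v - 4) from each leaves (-5*v - 4)/(2*v + 6), which at v = 4 equals -12/7.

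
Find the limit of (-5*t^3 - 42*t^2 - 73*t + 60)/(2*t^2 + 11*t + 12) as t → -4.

At t = -4 both the top and bottom vanish — a removable singularity. Factoring out (t + 4) from each leaves (-5*t^2 - 22*t + 15)/(2*t + 3), which at t = -4 equals -23/5.

-23/5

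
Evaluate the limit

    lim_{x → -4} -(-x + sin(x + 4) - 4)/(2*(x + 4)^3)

1/12

Direct substitution gives 0/0.
Apply L'Hôpital: lim (cos(x + 4) - 1)/(-6*(x + 4)^2), still 0/0.
Apply L'Hôpital: lim (-sin(x + 4))/(-12*x - 48), still 0/0.
After 3 applications of L'Hôpital's rule the quotient is (-cos(x + 4))/(-12); substituting x = -4 gives 1/12.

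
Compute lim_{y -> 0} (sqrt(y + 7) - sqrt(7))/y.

A 0/0 form; rationalise with √(7 + y) + √7. This collapses the numerator to y, leaving 1/(√(7 + y) + √7) → 1/(2√7) = √(7)/14.

√(7)/14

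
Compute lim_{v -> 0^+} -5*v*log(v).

This is a 0·(−∞) form. Rewrite as -5·ln(v) / v^(−1) and apply L'Hôpital:
the derivative quotient is -5·(1/v) / (−1·v^(−2)) = (5/1)·v^1 → 0.

0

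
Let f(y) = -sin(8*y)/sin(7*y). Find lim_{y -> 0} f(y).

-8/7

Substitution gives 0/0.
Divide numerator and denominator by y: sin(8y)/y → 8 and sin(7y)/y → 7, so the limit is -1·8/7 = -8/7.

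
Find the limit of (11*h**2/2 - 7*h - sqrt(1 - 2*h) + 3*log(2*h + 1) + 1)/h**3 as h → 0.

Substitution gives 0/0; apply L'Hôpital's rule 3 times.
After differentiating numerator and denominator 3 times the quotient is (48/(2*h + 1)^3 + 3/(1 - 2*h)^(5/2))/(6); at h = 0 this is 17/2.

17/2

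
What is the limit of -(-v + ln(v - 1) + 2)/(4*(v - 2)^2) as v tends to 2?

Direct substitution gives 0/0.
Apply L'Hôpital: lim (-1 + 1/(v - 1))/(16 - 8*v), still 0/0.
After 2 applications of L'Hôpital's rule the quotient is (-1/(v - 1)^2)/(-8); substituting v = 2 gives 1/8.

1/8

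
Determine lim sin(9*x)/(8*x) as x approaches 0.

Substitution gives 0/0.
Write it as (9/8)·sin(9x)/(9x); since sin(u)/u → 1, the limit is 9/8.

9/8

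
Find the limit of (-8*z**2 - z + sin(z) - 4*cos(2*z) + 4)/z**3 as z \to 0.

-1/6

Substitution gives 0/0 (the numerator vanishes to order 3).
Expand each term to order z^3: the coefficient of z^3 in -4·cos(2z) is 0 and in sin(z) is -1/6.
Lower-order terms cancel with the polynomial part, so the numerator is (-1/6)·z^3 + o(z^3), and the limit is (-1/6)/(1) = -1/6.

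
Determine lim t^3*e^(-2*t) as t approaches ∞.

0

Write as t^3/e^{2t}, an ∞/∞ form.
Exponential growth dominates any polynomial, so repeated L'Hôpital (or the standard result) gives 0.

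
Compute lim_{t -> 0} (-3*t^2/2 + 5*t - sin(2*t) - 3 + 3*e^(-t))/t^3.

Substitution gives 0/0; apply L'Hôpital's rule 3 times.
After differentiating numerator and denominator 3 times the quotient is (8*cos(2*t) - 3*e^(-t))/(6); at t = 0 this is 5/6.

5/6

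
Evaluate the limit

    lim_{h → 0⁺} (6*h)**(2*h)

Base → 0⁺ and exponent → 0⁺: a 0^0 form.
Take logs: 2h·ln(6h). This is 0·(−∞); rewriting as ln(6h)/(1/(2h)) and applying L'Hôpital gives 0.
Hence the limit is e^0 = 1.

1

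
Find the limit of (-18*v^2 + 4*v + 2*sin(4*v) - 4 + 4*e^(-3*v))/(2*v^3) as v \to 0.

Substitution gives 0/0; apply L'Hôpital's rule 3 times.
After differentiating numerator and denominator 3 times the quotient is (-128*cos(4*v) - 108*e^(-3*v))/(12); at v = 0 this is -59/3.

-59/3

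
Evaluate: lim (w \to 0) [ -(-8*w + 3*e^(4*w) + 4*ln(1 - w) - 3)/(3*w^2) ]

-22/3

Substitution gives 0/0 (the numerator vanishes to order 2).
Expand each term to order w^2: the coefficient of w^2 in 4·ln(1 - w) is -2 and in 3·e^(4w) is 24.
Lower-order terms cancel with the polynomial part, so the numerator is (22)·w^2 + o(w^2), and the limit is (22)/(-3) = -22/3.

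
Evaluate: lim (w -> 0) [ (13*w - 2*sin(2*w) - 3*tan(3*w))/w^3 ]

Substitution gives 0/0; apply L'Hôpital's rule 3 times.
After differentiating numerator and denominator 3 times the quotient is (16*cos(2*w) - 486*tan(3*w)^4 - 648*tan(3*w)^2 - 162)/(6); at w = 0 this is -73/3.

-73/3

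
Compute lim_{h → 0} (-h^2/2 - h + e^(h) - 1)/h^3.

Direct substitution gives 0/0.
Apply L'Hôpital: lim (-h + e^(h) - 1)/(3*h^2), still 0/0.
Apply L'Hôpital: lim (e^(h) - 1)/(6*h), still 0/0.
After 3 applications of L'Hôpital's rule the quotient is (e^(h))/(6); substituting h = 0 gives 1/6.

1/6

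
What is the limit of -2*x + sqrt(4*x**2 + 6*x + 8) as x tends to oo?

3/2

This has the form ∞ − ∞. Multiply and divide by the conjugate √(4*x^2 + 6*x + 8) + 2x.
That gives (6x + 8) / (√(4*x^2 + 6*x + 8) + 2x).
Divide numerator and denominator by x: the limit is 6/(2·2) = 3/2.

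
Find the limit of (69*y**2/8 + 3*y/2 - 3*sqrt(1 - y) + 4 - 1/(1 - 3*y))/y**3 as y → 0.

-429/16

Substitution gives 0/0; apply L'Hôpital's rule 3 times.
After differentiating numerator and denominator 3 times the quotient is (-162/(3*y - 1)^4 + 9/(8*(1 - y)^(5/2)))/(6); at y = 0 this is -429/16.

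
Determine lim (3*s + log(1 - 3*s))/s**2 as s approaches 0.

-9/2

Direct substitution gives 0/0.
Apply L'Hôpital: lim (3 - 3/(1 - 3*s))/(2*s), still 0/0.
After 2 applications of L'Hôpital's rule the quotient is (-9/(1 - 3*s)^2)/(2); substituting s = 0 gives -9/2.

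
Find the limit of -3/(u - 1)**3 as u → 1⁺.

-∞

As u → 1⁺, (u - 1) → 0⁺, so (u - 1)^3 → 0⁺ and -3/(u - 1)^3 → -∞.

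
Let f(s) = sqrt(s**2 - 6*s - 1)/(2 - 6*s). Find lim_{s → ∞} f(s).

-1/6

For large |s|, √(s^2 - 6*s - 1) ≈ √1·|s| and the denominator ≈ -6s.
Since s → +∞, |s| = s, giving √1/(-6) = -1/6.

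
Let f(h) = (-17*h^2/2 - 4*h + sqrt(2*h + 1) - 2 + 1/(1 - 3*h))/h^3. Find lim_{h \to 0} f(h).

55/2

Substitution gives 0/0 (the numerator vanishes to order 3).
Expand each term to order h^3: the coefficient of h^3 in √(1 + 2h) is 1/2 and in 1/(1 - 3h) is 27.
Lower-order terms cancel with the polynomial part, so the numerator is (55/2)·h^3 + o(h^3), and the limit is (55/2)/(1) = 55/2.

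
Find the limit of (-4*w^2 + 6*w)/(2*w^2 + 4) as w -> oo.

-2

Numerator and denominator both have degree 2.
Dividing every term by w^2, all lower-order terms vanish and the limit is the ratio of leading coefficients, -4/(2) = -2.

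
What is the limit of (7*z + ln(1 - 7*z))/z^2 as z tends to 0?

Direct substitution gives 0/0.
Apply L'Hôpital: lim (7 - 7/(1 - 7*z))/(2*z), still 0/0.
After 2 applications of L'Hôpital's rule the quotient is (-49/(1 - 7*z)^2)/(2); substituting z = 0 gives -49/2.

-49/2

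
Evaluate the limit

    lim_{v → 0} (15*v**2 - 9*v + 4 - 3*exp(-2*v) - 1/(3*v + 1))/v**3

Substitution gives 0/0; apply L'Hôpital's rule 3 times.
After differentiating numerator and denominator 3 times the quotient is (24*e^(-2*v) + 162/(3*v + 1)^4)/(6); at v = 0 this is 31.

31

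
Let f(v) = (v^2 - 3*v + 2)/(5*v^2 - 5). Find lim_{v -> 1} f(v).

-1/10

Direct substitution gives 0/0, so factor. Both numerator and denominator have (v - 1) as a factor.
After cancelling, the expression reduces to (v - 2)/(5*v + 5).
Substituting v = 1 gives -1/10.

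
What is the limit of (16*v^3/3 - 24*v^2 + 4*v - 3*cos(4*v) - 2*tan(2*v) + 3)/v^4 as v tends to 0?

Substitution gives 0/0; apply L'Hôpital's rule 4 times.
After differentiating numerator and denominator 4 times the quotient is (-768*cos(4*v) - 768*tan(2*v)^5 - 1280*tan(2*v)^3 - 512*tan(2*v))/(24); at v = 0 this is -32.

-32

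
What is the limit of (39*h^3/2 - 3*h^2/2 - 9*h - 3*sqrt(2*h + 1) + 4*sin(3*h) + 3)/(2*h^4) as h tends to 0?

15/16

Substitution gives 0/0 (the numerator vanishes to order 4).
Expand each term to order h^4: the coefficient of h^4 in -3·√(1 + 2h) is 15/8 and in 4·sin(3h) is 0.
Lower-order terms cancel with the polynomial part, so the numerator is (15/8)·h^4 + o(h^4), and the limit is (15/8)/(2) = 15/16.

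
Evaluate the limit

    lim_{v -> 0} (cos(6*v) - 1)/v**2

-18

Direct substitution gives 0/0.
Apply L'Hôpital: lim (-6*sin(6*v))/(2*v), still 0/0.
After 2 applications of L'Hôpital's rule the quotient is (-36*cos(6*v))/(2); substituting v = 0 gives -18.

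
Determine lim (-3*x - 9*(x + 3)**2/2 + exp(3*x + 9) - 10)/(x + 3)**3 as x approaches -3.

9/2

Direct substitution gives 0/0.
Apply L'Hôpital: lim (-9*x + 3*e^(3*x + 9) - 30)/(3*(x + 3)^2), still 0/0.
Apply L'Hôpital: lim (9*e^(3*x + 9) - 9)/(6*x + 18), still 0/0.
After 3 applications of L'Hôpital's rule the quotient is (27*e^(3*x + 9))/(6); substituting x = -3 gives 9/2.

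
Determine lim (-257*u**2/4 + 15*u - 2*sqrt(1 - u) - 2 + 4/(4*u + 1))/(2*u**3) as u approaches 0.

Substitution gives 0/0 (the numerator vanishes to order 3).
Expand each term to order u^3: the coefficient of u^3 in 4·1/(1 + 4u) is -256 and in -2·√(1 - u) is 1/8.
Lower-order terms cancel with the polynomial part, so the numerator is (-2047/8)·u^3 + o(u^3), and the limit is (-2047/8)/(2) = -2047/16.

-2047/16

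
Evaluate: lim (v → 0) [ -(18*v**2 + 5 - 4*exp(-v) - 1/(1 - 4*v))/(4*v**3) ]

95/6

Substitution gives 0/0; apply L'Hôpital's rule 3 times.
After differentiating numerator and denominator 3 times the quotient is (4*e^(-v) - 384/(4*v - 1)^4)/(-24); at v = 0 this is 95/6.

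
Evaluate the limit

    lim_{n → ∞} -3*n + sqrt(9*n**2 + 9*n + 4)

3/2

This has the form ∞ − ∞. Multiply and divide by the conjugate √(9*n^2 + 9*n + 4) + 3n.
That gives (9n + 4) / (√(9*n^2 + 9*n + 4) + 3n).
Divide numerator and denominator by n: the limit is 9/(2·3) = 3/2.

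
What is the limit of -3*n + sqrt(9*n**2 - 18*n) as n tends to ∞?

-3

An ∞ − ∞ form. Rationalising with the conjugate, the difference becomes (-18n) / (√(9*n^2 - 18*n) + 3n).
For large n the denominator behaves like 2·3n, so the quotient tends to -18/6 = -3.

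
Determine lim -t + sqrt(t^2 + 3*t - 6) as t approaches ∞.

An ∞ − ∞ form. Rationalising with the conjugate, the difference becomes (3t - 6) / (√(t^2 + 3*t - 6) + t).
For large t the denominator behaves like 2·t, so the quotient tends to 3/2 = 3/2.

3/2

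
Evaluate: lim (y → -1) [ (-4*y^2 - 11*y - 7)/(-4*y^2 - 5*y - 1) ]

At y = -1 both the top and bottom vanish — a removable singularity. Factoring out (y + 1) from each leaves (-4*y - 7)/(-4*y - 1), which at y = -1 equals -1.

-1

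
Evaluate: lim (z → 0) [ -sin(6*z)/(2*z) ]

-3

Substitution gives 0/0.
Write it as (6/(-2))·sin(6z)/(6z); since sin(u)/u → 1, the limit is -3.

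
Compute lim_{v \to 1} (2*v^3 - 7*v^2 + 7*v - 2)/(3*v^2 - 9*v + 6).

1/3

Since v = 1 makes numerator and denominator zero, (v - 1) divides both.
Cancelling it gives (2*v^2 - 5*v + 2)/(3*v - 6); now plug in v = 1 to get 1/3.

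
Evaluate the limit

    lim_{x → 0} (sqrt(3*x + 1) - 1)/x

3/2

A 0/0 form; rationalise with √(1 + 3x) + √1. This collapses the numerator to 3x, leaving 3/(√(1 + 3x) + √1) → 3/(2√1) = 3/2.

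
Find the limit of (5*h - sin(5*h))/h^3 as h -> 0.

Direct substitution gives 0/0.
Apply L'Hôpital: lim (5 - 5*cos(5*h))/(3*h^2), still 0/0.
Apply L'Hôpital: lim (25*sin(5*h))/(6*h), still 0/0.
After 3 applications of L'Hôpital's rule the quotient is (125*cos(5*h))/(6); substituting h = 0 gives 125/6.

125/6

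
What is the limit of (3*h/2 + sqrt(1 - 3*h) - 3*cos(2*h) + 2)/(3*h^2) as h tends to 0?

Substitution gives 0/0 (the numerator vanishes to order 2).
Expand each term to order h^2: the coefficient of h^2 in √(1 - 3h) is -9/8 and in -3·cos(2h) is 6.
Lower-order terms cancel with the polynomial part, so the numerator is (39/8)·h^2 + o(h^2), and the limit is (39/8)/(3) = 13/8.

13/8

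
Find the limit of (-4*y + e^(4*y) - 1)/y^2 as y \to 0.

8

Direct substitution gives 0/0.
Apply L'Hôpital: lim (4*e^(4*y) - 4)/(2*y), still 0/0.
After 2 applications of L'Hôpital's rule the quotient is (16*e^(4*y))/(2); substituting y = 0 gives 8.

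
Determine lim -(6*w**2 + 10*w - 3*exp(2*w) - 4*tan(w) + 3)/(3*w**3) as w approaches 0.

Substitution gives 0/0; apply L'Hôpital's rule 3 times.
After differentiating numerator and denominator 3 times the quotient is (-24*e^(2*w) - 24*tan(w)^4 - 32*tan(w)^2 - 8)/(-18); at w = 0 this is 16/9.

16/9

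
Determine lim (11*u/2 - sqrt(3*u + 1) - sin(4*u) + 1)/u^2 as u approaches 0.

9/8

Substitution gives 0/0; apply L'Hôpital's rule 2 times.
After differentiating numerator and denominator 2 times the quotient is (16*sin(4*u) + 9/(4*(3*u + 1)^(3/2)))/(2); at u = 0 this is 9/8.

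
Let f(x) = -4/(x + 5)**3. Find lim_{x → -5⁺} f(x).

-∞

As x → -5⁺, (x + 5) → 0⁺, so (x + 5)^3 → 0⁺ and -4/(x + 5)^3 → -∞.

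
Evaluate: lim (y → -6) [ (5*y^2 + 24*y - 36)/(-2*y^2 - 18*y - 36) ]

Direct substitution gives 0/0, so factor. Both numerator and denominator have (y + 6) as a factor.
After cancelling, the expression reduces to (5*y - 6)/(-2*y - 6).
Substituting y = -6 gives -6.

-6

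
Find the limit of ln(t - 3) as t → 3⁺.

-∞

As t → 3⁺, t - 3 → 0⁺ and ln(t - 3) → −∞.
Multiplying by 1 gives -∞.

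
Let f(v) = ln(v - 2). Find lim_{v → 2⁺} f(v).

-∞

As v → 2⁺, v - 2 → 0⁺ and ln(v - 2) → −∞.
Multiplying by 1 gives -∞.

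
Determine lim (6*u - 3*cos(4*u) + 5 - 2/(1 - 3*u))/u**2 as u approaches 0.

Substitution gives 0/0 (the numerator vanishes to order 2).
Expand each term to order u^2: the coefficient of u^2 in -2·1/(1 - 3u) is -18 and in -3·cos(4u) is 24.
Lower-order terms cancel with the polynomial part, so the numerator is (6)·u^2 + o(u^2), and the limit is (6)/(1) = 6.

6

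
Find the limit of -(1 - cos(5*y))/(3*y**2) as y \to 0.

-25/6

Substitution gives 0/0.
Use (1 − cos u)/u² → 1/2 with u = 5y: the limit is 5²/(2·(-3)) = -25/6.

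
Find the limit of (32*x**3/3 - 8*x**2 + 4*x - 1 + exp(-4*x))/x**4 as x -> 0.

32/3

Direct substitution gives 0/0.
Apply L'Hôpital: lim (32*x^2 - 16*x + 4 - 4*e^(-4*x))/(4*x^3), still 0/0.
Apply L'Hôpital: lim (64*x - 16 + 16*e^(-4*x))/(12*x^2), still 0/0.
Apply L'Hôpital: lim (64 - 64*e^(-4*x))/(24*x), still 0/0.
After 4 applications of L'Hôpital's rule the quotient is (256*e^(-4*x))/(24); substituting x = 0 gives 32/3.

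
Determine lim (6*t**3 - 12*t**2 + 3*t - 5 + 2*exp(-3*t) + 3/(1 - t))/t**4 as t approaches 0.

39/4

Substitution gives 0/0 (the numerator vanishes to order 4).
Expand each term to order t^4: the coefficient of t^4 in 3·1/(1 - t) is 3 and in 2·e^(-3t) is 27/4.
Lower-order terms cancel with the polynomial part, so the numerator is (39/4)·t^4 + o(t^4), and the limit is (39/4)/(1) = 39/4.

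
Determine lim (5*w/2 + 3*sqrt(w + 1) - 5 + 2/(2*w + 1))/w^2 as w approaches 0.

Substitution gives 0/0; apply L'Hôpital's rule 2 times.
After differentiating numerator and denominator 2 times the quotient is (16/(2*w + 1)^3 - 3/(4*(w + 1)^(3/2)))/(2); at w = 0 this is 61/8.

61/8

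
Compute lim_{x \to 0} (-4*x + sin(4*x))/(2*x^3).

-16/3

Direct substitution gives 0/0.
Apply L'Hôpital: lim (4*cos(4*x) - 4)/(6*x^2), still 0/0.
Apply L'Hôpital: lim (-16*sin(4*x))/(12*x), still 0/0.
After 3 applications of L'Hôpital's rule the quotient is (-64*cos(4*x))/(12); substituting x = 0 gives -16/3.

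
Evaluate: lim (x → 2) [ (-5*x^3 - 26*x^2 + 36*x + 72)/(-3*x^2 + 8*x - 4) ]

Since x = 2 makes numerator and denominator zero, (x - 2) divides both.
Cancelling it gives (-5*x^2 - 36*x - 36)/(2 - 3*x); now plug in x = 2 to get 32.

32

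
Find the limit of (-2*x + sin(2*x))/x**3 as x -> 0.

Direct substitution gives 0/0.
Apply L'Hôpital: lim (2*cos(2*x) - 2)/(3*x^2), still 0/0.
Apply L'Hôpital: lim (-4*sin(2*x))/(6*x), still 0/0.
After 3 applications of L'Hôpital's rule the quotient is (-8*cos(2*x))/(6); substituting x = 0 gives -4/3.

-4/3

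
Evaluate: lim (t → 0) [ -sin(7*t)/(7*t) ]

Substitution gives 0/0.
Write it as (7/(-7))·sin(7t)/(7t); since sin(u)/u → 1, the limit is -1.

-1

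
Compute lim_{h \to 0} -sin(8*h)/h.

-8

Substitution gives 0/0.
Write it as (8/(-1))·sin(8h)/(8h); since sin(u)/u → 1, the limit is -8.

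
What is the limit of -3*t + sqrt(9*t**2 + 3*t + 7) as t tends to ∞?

1/2

An ∞ − ∞ form. Rationalising with the conjugate, the difference becomes (3t + 7) / (√(9*t^2 + 3*t + 7) + 3t).
For large t the denominator behaves like 2·3t, so the quotient tends to 3/6 = 1/2.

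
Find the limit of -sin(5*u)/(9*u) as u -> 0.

Substitution gives 0/0.
Write it as (5/(-9))·sin(5u)/(5u); since sin(θ)/θ → 1, the limit is -5/9.

-5/9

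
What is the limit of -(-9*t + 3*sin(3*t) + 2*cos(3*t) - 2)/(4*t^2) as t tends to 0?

Substitution gives 0/0; apply L'Hôpital's rule 2 times.
After differentiating numerator and denominator 2 times the quotient is (-27*sin(3*t) - 18*cos(3*t))/(-8); at t = 0 this is 9/4.

9/4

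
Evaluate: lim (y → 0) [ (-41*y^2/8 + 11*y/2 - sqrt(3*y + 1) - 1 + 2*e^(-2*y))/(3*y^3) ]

Substitution gives 0/0; apply L'Hôpital's rule 3 times.
After differentiating numerator and denominator 3 times the quotient is (-16*e^(-2*y) - 81/(8*(3*y + 1)^(5/2)))/(18); at y = 0 this is -209/144.

-209/144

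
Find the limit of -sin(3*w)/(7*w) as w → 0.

Substitution gives 0/0.
Write it as (3/(-7))·sin(3w)/(3w); since sin(u)/u → 1, the limit is -3/7.

-3/7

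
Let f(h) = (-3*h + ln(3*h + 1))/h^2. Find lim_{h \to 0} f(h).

-9/2

Direct substitution gives 0/0.
Apply L'Hôpital: lim (-3 + 3/(3*h + 1))/(2*h), still 0/0.
After 2 applications of L'Hôpital's rule the quotient is (-9/(3*h + 1)^2)/(2); substituting h = 0 gives -9/2.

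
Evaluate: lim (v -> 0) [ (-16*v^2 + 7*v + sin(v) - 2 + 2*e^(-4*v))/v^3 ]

-43/2

Substitution gives 0/0; apply L'Hôpital's rule 3 times.
After differentiating numerator and denominator 3 times the quotient is (-cos(v) - 128*e^(-4*v))/(6); at v = 0 this is -43/2.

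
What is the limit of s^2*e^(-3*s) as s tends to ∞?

0

Write as s^2/e^{3s}, an ∞/∞ form.
Exponential growth dominates any polynomial, so repeated L'Hôpital (or the standard result) gives 0.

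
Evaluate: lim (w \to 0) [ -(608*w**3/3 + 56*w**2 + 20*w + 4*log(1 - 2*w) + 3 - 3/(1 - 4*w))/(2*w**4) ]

392

Substitution gives 0/0; apply L'Hôpital's rule 4 times.
After differentiating numerator and denominator 4 times the quotient is (18432/(4*w - 1)^5 - 384/(2*w - 1)^4)/(-48); at w = 0 this is 392.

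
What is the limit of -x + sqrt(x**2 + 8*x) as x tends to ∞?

4

An ∞ − ∞ form. Rationalising with the conjugate, the difference becomes (8x) / (√(x^2 + 8*x) + x).
For large x the denominator behaves like 2·x, so the quotient tends to 8/2 = 4.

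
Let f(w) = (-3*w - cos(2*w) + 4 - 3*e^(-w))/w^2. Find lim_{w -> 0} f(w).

Substitution gives 0/0; apply L'Hôpital's rule 2 times.
After differentiating numerator and denominator 2 times the quotient is (4*cos(2*w) - 3*e^(-w))/(2); at w = 0 this is 1/2.

1/2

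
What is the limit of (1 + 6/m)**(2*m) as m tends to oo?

Let L be the limit and take ln: ln L = lim (2m)·ln(1 + 6/m) = lim (2m)·(6/m + O(1/m²)) = 12.
Hence L = e^(12).

e^(12)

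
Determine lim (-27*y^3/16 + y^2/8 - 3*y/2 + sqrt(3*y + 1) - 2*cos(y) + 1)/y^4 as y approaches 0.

Substitution gives 0/0 (the numerator vanishes to order 4).
Expand each term to order y^4: the coefficient of y^4 in -2·cos(y) is -1/12 and in √(1 + 3y) is -405/128.
Lower-order terms cancel with the polynomial part, so the numerator is (-1247/384)·y^4 + o(y^4), and the limit is (-1247/384)/(1) = -1247/384.

-1247/384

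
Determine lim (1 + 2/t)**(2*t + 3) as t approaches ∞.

Let L be the limit and take ln: ln L = lim (2t + 3)·ln(1 + 2/t) = lim (2t + 3)·(2/t + O(1/t²)) = 4.
Hence L = e^(4).

e^(4)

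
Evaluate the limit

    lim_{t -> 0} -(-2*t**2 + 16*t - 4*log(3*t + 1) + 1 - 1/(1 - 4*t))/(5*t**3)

Substitution gives 0/0 (the numerator vanishes to order 3).
Expand each term to order t^3: the coefficient of t^3 in −1/(1 - 4t) is -64 and in -4·ln(1 + 3t) is -36.
Lower-order terms cancel with the polynomial part, so the numerator is (-100)·t^3 + o(t^3), and the limit is (-100)/(-5) = 20.

20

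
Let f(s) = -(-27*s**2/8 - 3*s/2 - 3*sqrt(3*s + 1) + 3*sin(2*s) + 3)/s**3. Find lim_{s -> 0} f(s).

Substitution gives 0/0 (the numerator vanishes to order 3).
Expand each term to order s^3: the coefficient of s^3 in -3·√(1 + 3s) is -81/16 and in 3·sin(2s) is -4.
Lower-order terms cancel with the polynomial part, so the numerator is (-145/16)·s^3 + o(s^3), and the limit is (-145/16)/(-1) = 145/16.

145/16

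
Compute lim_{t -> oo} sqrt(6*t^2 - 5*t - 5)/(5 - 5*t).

-√(6)/5

For large |t|, √(6*t^2 - 5*t - 5) ≈ √6·|t| and the denominator ≈ -5t.
Since t → +∞, |t| = t, giving √6/(-5) = -√(6)/5.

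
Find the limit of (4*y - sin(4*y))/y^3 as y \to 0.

Direct substitution gives 0/0.
Apply L'Hôpital: lim (4 - 4*cos(4*y))/(3*y^2), still 0/0.
Apply L'Hôpital: lim (16*sin(4*y))/(6*y), still 0/0.
After 3 applications of L'Hôpital's rule the quotient is (64*cos(4*y))/(6); substituting y = 0 gives 32/3.

32/3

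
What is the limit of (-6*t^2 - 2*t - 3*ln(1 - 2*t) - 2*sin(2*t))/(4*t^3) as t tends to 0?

Substitution gives 0/0 (the numerator vanishes to order 3).
Expand each term to order t^3: the coefficient of t^3 in -2·sin(2t) is 8/3 and in -3·ln(1 - 2t) is 8.
Lower-order terms cancel with the polynomial part, so the numerator is (32/3)·t^3 + o(t^3), and the limit is (32/3)/(4) = 8/3.

8/3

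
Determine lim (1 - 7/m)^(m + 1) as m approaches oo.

The base → 1 and the exponent → ∞: a 1^∞ form.
Take logarithms: (m + 1)·ln(1 - 7/m). Since ln(1+u) ~ u for small u, this behaves like (m)·(-7/m) → -7.
So the limit is e^(-7).

e^(-7)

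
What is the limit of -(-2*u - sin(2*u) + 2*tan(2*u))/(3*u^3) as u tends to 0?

Substitution gives 0/0 (the numerator vanishes to order 3).
Expand each term to order u^3: the coefficient of u^3 in 2·tan(2u) is 16/3 and in −sin(2u) is 4/3.
Lower-order terms cancel with the polynomial part, so the numerator is (20/3)·u^3 + o(u^3), and the limit is (20/3)/(-3) = -20/9.

-20/9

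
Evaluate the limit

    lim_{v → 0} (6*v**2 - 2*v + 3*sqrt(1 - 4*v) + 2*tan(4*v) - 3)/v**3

Substitution gives 0/0 (the numerator vanishes to order 3).
Expand each term to order v^3: the coefficient of v^3 in 2·tan(4v) is 128/3 and in 3·√(1 - 4v) is -12.
Lower-order terms cancel with the polynomial part, so the numerator is (92/3)·v^3 + o(v^3), and the limit is (92/3)/(1) = 92/3.

92/3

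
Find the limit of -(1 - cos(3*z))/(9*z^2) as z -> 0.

Substitution gives 0/0.
Use (1 − cos u)/u² → 1/2 with u = 3z: the limit is 3²/(2·(-9)) = -1/2.

-1/2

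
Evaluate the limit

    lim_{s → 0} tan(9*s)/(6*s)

Substitution gives 0/0.
Since tan(u)/u → 1 as u → 0, tan(9s)/(9s) → 1 and the limit is 9/6 = 3/2.

3/2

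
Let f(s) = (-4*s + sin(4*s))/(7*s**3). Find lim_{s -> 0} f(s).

-32/21

Direct substitution gives 0/0.
Apply L'Hôpital: lim (4*cos(4*s) - 4)/(21*s^2), still 0/0.
Apply L'Hôpital: lim (-16*sin(4*s))/(42*s), still 0/0.
After 3 applications of L'Hôpital's rule the quotient is (-64*cos(4*s))/(42); substituting s = 0 gives -32/21.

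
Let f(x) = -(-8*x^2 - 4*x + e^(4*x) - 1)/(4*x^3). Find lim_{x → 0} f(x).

Direct substitution gives 0/0.
Apply L'Hôpital: lim (-16*x + 4*e^(4*x) - 4)/(-12*x^2), still 0/0.
Apply L'Hôpital: lim (16*e^(4*x) - 16)/(-24*x), still 0/0.
After 3 applications of L'Hôpital's rule the quotient is (64*e^(4*x))/(-24); substituting x = 0 gives -8/3.

-8/3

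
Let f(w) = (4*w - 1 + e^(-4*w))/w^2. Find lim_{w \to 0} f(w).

Direct substitution gives 0/0.
Apply L'Hôpital: lim (4 - 4*e^(-4*w))/(2*w), still 0/0.
After 2 applications of L'Hôpital's rule the quotient is (16*e^(-4*w))/(2); substituting w = 0 gives 8.

8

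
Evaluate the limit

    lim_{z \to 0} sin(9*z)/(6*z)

3/2

Substitution gives 0/0.
Write it as (9/6)·sin(9z)/(9z); since sin(u)/u → 1, the limit is 3/2.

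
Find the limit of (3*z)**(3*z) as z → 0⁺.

1

Base → 0⁺ and exponent → 0⁺: a 0^0 form.
Take logs: 3z·ln(3z). This is 0·(−∞); rewriting as ln(3z)/(1/(3z)) and applying L'Hôpital gives 0.
Hence the limit is e^0 = 1.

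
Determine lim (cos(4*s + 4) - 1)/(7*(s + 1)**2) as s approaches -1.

-8/7

Direct substitution gives 0/0.
Apply L'Hôpital: lim (-4*sin(4*s + 4))/(14*s + 14), still 0/0.
After 2 applications of L'Hôpital's rule the quotient is (-16*cos(4*s + 4))/(14); substituting s = -1 gives -8/7.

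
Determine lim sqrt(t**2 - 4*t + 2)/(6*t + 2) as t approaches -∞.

For large |t|, √(t^2 - 4*t + 2) ≈ √1·|t| and the denominator ≈ 6t.
Since t → −∞, |t| = −t, giving −√1/(6) = -1/6.

-1/6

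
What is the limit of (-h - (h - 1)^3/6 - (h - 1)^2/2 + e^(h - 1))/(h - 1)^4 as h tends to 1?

1/24

Direct substitution gives 0/0.
Apply L'Hôpital: lim (-h - (h - 1)^2/2 + e^(h - 1))/(4*(h - 1)^3), still 0/0.
Apply L'Hôpital: lim (-h + e^(h - 1))/(12*(h - 1)^2), still 0/0.
Apply L'Hôpital: lim (e^(h - 1) - 1)/(24*h - 24), still 0/0.
After 4 applications of L'Hôpital's rule the quotient is (e^(h - 1))/(24); substituting h = 1 gives 1/24.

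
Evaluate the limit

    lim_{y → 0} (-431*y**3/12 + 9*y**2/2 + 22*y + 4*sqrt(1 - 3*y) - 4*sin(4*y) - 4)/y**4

Substitution gives 0/0 (the numerator vanishes to order 4).
Expand each term to order y^4: the coefficient of y^4 in -4·sin(4y) is 0 and in 4·√(1 - 3y) is -405/32.
Lower-order terms cancel with the polynomial part, so the numerator is (-405/32)·y^4 + o(y^4), and the limit is (-405/32)/(1) = -405/32.

-405/32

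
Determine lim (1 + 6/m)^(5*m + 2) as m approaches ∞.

e^(30)

Let L be the limit and take ln: ln L = lim (5m + 2)·ln(1 + 6/m) = lim (5m + 2)·(6/m + O(1/m²)) = 30.
Hence L = e^(30).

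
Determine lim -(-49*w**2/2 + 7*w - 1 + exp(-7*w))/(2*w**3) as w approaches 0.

Direct substitution gives 0/0.
Apply L'Hôpital: lim (-49*w + 7 - 7*e^(-7*w))/(-6*w^2), still 0/0.
Apply L'Hôpital: lim (-49 + 49*e^(-7*w))/(-12*w), still 0/0.
After 3 applications of L'Hôpital's rule the quotient is (-343*e^(-7*w))/(-12); substituting w = 0 gives 343/12.

343/12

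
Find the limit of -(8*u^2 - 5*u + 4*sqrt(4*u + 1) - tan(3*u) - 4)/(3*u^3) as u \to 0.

Substitution gives 0/0; apply L'Hôpital's rule 3 times.
After differentiating numerator and denominator 3 times the quotient is (6*(36*(4*u + 1)^(5/2)*(cos(6*u) - 2)/(cos(6*u) + 1)^2 + 16)/(4*u + 1)^(5/2))/(-18); at u = 0 this is -7/3.

-7/3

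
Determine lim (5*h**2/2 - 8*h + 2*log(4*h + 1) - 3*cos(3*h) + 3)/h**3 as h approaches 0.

128/3

Substitution gives 0/0; apply L'Hôpital's rule 3 times.
After differentiating numerator and denominator 3 times the quotient is (-81*sin(3*h) + 256/(4*h + 1)^3)/(6); at h = 0 this is 128/3.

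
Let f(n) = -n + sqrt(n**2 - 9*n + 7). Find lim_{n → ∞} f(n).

-9/2

This has the form ∞ − ∞. Multiply and divide by the conjugate √(n^2 - 9*n + 7) + n.
That gives (-9n + 7) / (√(n^2 - 9*n + 7) + n).
Divide numerator and denominator by n: the limit is -9/(2·1) = -9/2.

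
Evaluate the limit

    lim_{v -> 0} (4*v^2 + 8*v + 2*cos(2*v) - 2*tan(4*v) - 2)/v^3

-128/3

Substitution gives 0/0 (the numerator vanishes to order 3).
Expand each term to order v^3: the coefficient of v^3 in -2·tan(4v) is -128/3 and in 2·cos(2v) is 0.
Lower-order terms cancel with the polynomial part, so the numerator is (-128/3)·v^3 + o(v^3), and the limit is (-128/3)/(1) = -128/3.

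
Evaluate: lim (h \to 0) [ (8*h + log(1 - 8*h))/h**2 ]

-32

Direct substitution gives 0/0.
Apply L'Hôpital: lim (8 - 8/(1 - 8*h))/(2*h), still 0/0.
After 2 applications of L'Hôpital's rule the quotient is (-64/(1 - 8*h)^2)/(2); substituting h = 0 gives -32.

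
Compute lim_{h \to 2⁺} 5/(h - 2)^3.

As h → 2⁺, (h - 2) → 0⁺, so (h - 2)^3 → 0⁺ and 5/(h - 2)^3 → ∞.

∞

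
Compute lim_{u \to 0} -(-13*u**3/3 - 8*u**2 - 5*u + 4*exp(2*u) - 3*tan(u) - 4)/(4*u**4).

Substitution gives 0/0 (the numerator vanishes to order 4).
Expand each term to order u^4: the coefficient of u^4 in -3·tan(u) is 0 and in 4·e^(2u) is 8/3.
Lower-order terms cancel with the polynomial part, so the numerator is (8/3)·u^4 + o(u^4), and the limit is (8/3)/(-4) = -2/3.

-2/3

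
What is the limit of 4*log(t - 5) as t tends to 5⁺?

As t → 5⁺, t - 5 → 0⁺ and ln(t - 5) → −∞.
Multiplying by 4 gives -∞.

-∞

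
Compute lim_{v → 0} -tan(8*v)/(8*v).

-1

Substitution gives 0/0.
Since tan(u)/u → 1 as u → 0, tan(8v)/(8v) → 1 and the limit is 8/(-8) = -1.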